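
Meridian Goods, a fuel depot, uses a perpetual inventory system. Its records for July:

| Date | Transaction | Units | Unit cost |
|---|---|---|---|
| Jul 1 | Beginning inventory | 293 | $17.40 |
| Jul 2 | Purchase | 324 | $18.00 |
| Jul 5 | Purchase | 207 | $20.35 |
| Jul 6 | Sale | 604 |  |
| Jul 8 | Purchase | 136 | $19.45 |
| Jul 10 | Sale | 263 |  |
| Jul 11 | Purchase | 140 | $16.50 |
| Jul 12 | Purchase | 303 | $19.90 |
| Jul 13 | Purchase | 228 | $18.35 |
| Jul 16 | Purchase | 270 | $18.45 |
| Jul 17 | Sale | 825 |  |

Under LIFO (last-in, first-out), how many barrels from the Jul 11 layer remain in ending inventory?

116

Jul 6, 604 sold [LIFO — newest first]: 207 @ $20.35 + 324 @ $18.00 + 73 @ $17.40 = $11,314.65
Jul 10, 263 sold [LIFO — newest first]: 136 @ $19.45 + 127 @ $17.40 = $4,855.00
Jul 17, 825 sold [LIFO — newest first]: 270 @ $18.45 + 228 @ $18.35 + 303 @ $19.90 + 24 @ $16.50 = $15,591.00
Total COGS = $11,314.65 + $4,855.00 + $15,591.00 = $31,760.65
Ending inventory: 93 @ $17.40 + 116 @ $16.50 = $3,532.20
Check: goods available $35,292.85 = COGS $31,760.65 + ending $3,532.20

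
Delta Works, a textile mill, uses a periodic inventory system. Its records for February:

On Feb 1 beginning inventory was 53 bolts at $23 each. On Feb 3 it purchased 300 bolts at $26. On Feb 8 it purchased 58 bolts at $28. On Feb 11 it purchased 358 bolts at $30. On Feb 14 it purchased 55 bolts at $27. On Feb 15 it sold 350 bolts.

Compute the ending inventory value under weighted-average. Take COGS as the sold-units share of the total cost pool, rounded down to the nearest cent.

Ending inventory = $13,154.66

Feb 15, sell 350: 350/824 × $22,868.00 → $9,713.34
Ending inventory (cost pool remaining) = $13,154.66
Check: goods available $22,868.00 = COGS $9,713.34 + ending $13,154.66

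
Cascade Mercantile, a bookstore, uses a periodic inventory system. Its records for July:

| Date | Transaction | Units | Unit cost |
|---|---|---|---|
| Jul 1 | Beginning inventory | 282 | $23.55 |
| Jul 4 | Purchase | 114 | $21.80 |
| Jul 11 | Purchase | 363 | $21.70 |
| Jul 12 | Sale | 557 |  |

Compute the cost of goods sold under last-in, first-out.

Jul 12, 557 sold [LIFO — newest first]: 363 @ $21.70 + 114 @ $21.80 + 80 @ $23.55 = $12,246.30
Ending inventory: 202 @ $23.55 = $4,757.10

COGS = $12,246.30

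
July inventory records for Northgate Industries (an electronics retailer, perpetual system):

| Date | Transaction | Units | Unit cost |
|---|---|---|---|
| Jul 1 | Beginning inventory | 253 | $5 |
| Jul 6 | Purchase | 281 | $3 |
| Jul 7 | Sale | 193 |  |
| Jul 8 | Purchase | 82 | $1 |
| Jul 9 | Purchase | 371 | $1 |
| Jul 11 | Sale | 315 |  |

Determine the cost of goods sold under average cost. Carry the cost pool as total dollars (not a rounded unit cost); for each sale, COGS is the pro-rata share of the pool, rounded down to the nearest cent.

After Jul 1: 253 on hand, pool $1,265.00 (≈ $5.0000 each)
After Jul 6: 534 on hand, pool $2,108.00 (≈ $3.9476 each)
Jul 7, sell 193: 193/534 × $2,108.00 → $761.88
After Jul 8: 423 on hand, pool $1,428.12 (≈ $3.3762 each)
After Jul 9: 794 on hand, pool $1,799.12 (≈ $2.2659 each)
Jul 11, sell 315: 315/794 × $1,799.12 → $713.75
Total COGS = $761.88 + $713.75 = $1,475.63
Ending inventory (cost pool remaining) = $1,085.37

COGS = $1,475.63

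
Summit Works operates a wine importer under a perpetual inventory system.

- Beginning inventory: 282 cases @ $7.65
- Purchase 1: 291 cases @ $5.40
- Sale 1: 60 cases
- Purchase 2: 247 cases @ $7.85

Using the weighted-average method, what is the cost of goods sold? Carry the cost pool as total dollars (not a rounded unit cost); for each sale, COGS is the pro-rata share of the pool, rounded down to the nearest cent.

After Beginning: 282 on hand, pool $2,157.30 (≈ $7.6500 each)
After Purchase 1: 573 on hand, pool $3,728.70 (≈ $6.5073 each)
Sale 1, sell 60: 60/573 × $3,728.70 → $390.43
After Purchase 2: 760 on hand, pool $5,277.22 (≈ $6.9437 each)
Ending inventory (cost pool remaining) = $5,277.22

COGS = $390.43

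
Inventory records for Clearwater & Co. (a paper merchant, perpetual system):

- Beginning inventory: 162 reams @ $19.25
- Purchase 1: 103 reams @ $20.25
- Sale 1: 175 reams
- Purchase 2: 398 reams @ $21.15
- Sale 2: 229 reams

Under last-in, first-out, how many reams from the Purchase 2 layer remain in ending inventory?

169

Sale 1 (175) [LIFO — newest first]: 103 @ $20.25 + 72 @ $19.25 = $3,471.75
Sale 2 (229) [LIFO — newest first]: 229 @ $21.15 = $4,843.35
Total COGS = $3,471.75 + $4,843.35 = $8,315.10
Ending inventory: 90 @ $19.25 + 169 @ $21.15 = $5,306.85
Check: goods available $13,621.95 = COGS $8,315.10 + ending $5,306.85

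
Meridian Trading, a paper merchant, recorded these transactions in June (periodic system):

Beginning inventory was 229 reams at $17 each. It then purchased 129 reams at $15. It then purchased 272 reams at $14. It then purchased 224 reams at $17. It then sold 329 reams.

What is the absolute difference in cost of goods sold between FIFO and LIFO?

FIFO COGS: 229 @ $17 + 100 @ $15 = $5,393
LIFO COGS: 224 @ $17 + 105 @ $14 = $5,278
Difference = |$5,393 − $5,278| = $115

$115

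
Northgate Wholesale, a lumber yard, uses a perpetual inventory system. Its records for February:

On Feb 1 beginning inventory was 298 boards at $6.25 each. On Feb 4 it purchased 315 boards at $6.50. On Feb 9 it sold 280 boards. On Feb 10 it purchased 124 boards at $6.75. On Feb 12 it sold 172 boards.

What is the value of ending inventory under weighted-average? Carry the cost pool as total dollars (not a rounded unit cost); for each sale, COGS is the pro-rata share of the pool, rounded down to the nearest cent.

After Feb 1: 298 on hand, pool $1,862.50 (≈ $6.2500 each)
After Feb 4: 613 on hand, pool $3,910.00 (≈ $6.3785 each)
Feb 9, sell 280: 280/613 × $3,910.00 → $1,785.97
After Feb 10: 457 on hand, pool $2,961.03 (≈ $6.4793 each)
Feb 12, sell 172: 172/457 × $2,961.03 → $1,114.43
Total COGS = $1,785.97 + $1,114.43 = $2,900.40
Ending inventory (cost pool remaining) = $1,846.60

Ending inventory = $1,846.60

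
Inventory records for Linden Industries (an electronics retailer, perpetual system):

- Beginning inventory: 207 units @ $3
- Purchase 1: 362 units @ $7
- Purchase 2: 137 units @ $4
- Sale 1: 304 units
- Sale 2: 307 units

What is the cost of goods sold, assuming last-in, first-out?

Sale 1 (304) [LIFO — newest first]: 137 @ $4 + 167 @ $7 = $1,717
Sale 2 (307) [LIFO — newest first]: 195 @ $7 + 112 @ $3 = $1,701
Total COGS = $1,717 + $1,701 = $3,418
Ending inventory: 95 @ $3 = $285
Check: goods available $3,703 = COGS $3,418 + ending $285

COGS = $3,418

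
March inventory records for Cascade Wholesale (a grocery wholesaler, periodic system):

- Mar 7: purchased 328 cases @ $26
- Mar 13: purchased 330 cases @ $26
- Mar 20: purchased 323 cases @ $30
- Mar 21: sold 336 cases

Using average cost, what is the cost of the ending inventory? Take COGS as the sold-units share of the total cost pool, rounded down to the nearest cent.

Ending inventory = $17,619.49

Mar 21, sell 336: 336/981 × $26,798.00 → $9,178.51
Ending inventory (cost pool remaining) = $17,619.49
Check: goods available $26,798.00 = COGS $9,178.51 + ending $17,619.49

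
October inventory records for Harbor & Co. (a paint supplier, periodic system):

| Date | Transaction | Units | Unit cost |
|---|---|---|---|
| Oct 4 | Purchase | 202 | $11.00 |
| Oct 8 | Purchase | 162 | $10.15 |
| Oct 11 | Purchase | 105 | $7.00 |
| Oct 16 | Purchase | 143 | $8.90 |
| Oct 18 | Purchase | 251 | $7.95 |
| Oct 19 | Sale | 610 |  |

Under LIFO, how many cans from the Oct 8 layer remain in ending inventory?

51

Oct 19, 610 sold [LIFO — newest first]: 251 @ $7.95 + 143 @ $8.90 + 105 @ $7.00 + 111 @ $10.15 = $5,129.80
Ending inventory: 202 @ $11.00 + 51 @ $10.15 = $2,739.65
Check: goods available $7,869.45 = COGS $5,129.80 + ending $2,739.65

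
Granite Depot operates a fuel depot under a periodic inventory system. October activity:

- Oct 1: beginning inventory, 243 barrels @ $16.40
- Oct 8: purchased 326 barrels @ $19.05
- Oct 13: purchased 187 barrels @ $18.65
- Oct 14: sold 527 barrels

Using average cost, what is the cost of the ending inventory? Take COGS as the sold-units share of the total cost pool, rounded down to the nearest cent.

Oct 14, sell 527: 527/756 × $13,683.05 → $9,538.31
Ending inventory (cost pool remaining) = $4,144.74

Ending inventory = $4,144.74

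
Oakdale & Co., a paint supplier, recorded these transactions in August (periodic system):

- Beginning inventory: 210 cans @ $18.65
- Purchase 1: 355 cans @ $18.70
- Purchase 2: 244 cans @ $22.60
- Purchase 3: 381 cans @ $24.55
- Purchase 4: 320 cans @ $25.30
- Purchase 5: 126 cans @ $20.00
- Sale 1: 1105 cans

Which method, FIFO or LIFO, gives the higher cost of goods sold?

LIFO

FIFO COGS: 210 @ $18.65 + 355 @ $18.70 + 244 @ $22.60 + 296 @ $24.55 = $23,336.20
LIFO COGS: 126 @ $20.00 + 320 @ $25.30 + 381 @ $24.55 + 244 @ $22.60 + 34 @ $18.70 = $26,119.75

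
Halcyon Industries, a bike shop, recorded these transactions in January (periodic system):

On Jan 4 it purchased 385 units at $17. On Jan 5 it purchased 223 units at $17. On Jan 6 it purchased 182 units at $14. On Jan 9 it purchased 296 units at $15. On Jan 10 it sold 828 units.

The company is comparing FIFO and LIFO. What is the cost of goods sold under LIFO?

FIFO COGS: 385 @ $17 + 223 @ $17 + 182 @ $14 + 38 @ $15 = $13,454
LIFO COGS: 296 @ $15 + 182 @ $14 + 223 @ $17 + 127 @ $17 = $12,938

COGS = $12,938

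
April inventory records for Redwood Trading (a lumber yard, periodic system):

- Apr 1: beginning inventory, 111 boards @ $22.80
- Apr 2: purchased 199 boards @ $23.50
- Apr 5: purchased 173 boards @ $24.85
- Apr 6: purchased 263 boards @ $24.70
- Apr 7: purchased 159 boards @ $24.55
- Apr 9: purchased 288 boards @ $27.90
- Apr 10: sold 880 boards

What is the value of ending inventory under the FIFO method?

Ending inventory = $8,648.95

Apr 10, 880 sold [FIFO — oldest first]: 111 @ $22.80 + 199 @ $23.50 + 173 @ $24.85 + 263 @ $24.70 + 134 @ $24.55 = $21,292.15
Ending inventory: 25 @ $24.55 + 288 @ $27.90 = $8,648.95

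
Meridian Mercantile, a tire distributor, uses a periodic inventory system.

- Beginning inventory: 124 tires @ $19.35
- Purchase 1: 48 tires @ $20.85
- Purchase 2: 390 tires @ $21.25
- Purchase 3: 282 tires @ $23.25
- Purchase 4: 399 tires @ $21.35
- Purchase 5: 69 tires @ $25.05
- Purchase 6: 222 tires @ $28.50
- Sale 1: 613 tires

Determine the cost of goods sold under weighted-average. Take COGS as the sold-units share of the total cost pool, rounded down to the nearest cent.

Sale 1, sell 613: 613/1534 × $34,818.30 → $13,913.70
Ending inventory (cost pool remaining) = $20,904.60

COGS = $13,913.70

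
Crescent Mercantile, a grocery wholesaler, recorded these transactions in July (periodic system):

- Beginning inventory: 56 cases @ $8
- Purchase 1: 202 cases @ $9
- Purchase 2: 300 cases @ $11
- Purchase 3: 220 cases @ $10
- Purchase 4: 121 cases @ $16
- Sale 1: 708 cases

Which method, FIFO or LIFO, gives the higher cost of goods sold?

LIFO

FIFO COGS: 56 @ $8 + 202 @ $9 + 300 @ $11 + 150 @ $10 = $7,066
LIFO COGS: 121 @ $16 + 220 @ $10 + 300 @ $11 + 67 @ $9 = $8,039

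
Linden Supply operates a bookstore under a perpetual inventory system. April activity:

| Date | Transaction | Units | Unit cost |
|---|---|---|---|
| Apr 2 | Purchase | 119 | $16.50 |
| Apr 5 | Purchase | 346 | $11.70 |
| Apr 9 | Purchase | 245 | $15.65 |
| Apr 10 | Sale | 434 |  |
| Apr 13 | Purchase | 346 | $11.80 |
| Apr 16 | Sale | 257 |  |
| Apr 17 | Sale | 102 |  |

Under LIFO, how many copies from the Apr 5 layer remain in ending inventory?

Apr 10, 434 sold [LIFO — newest first]: 245 @ $15.65 + 189 @ $11.70 = $6,045.55
Apr 16, 257 sold [LIFO — newest first]: 257 @ $11.80 = $3,032.60
Apr 17, 102 sold [LIFO — newest first]: 89 @ $11.80 + 13 @ $11.70 = $1,202.30
Total COGS = $6,045.55 + $3,032.60 + $1,202.30 = $10,280.45
Ending inventory: 119 @ $16.50 + 144 @ $11.70 = $3,648.30

144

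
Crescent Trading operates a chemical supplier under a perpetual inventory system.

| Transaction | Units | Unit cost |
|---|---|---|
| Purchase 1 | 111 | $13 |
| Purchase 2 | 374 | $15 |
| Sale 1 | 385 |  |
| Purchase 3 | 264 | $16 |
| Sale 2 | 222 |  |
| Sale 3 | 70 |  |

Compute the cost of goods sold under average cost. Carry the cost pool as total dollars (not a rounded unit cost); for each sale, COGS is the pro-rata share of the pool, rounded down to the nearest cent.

After Purchase 1: 111 on hand, pool $1,443.00 (≈ $13.0000 each)
After Purchase 2: 485 on hand, pool $7,053.00 (≈ $14.5423 each)
Sale 1, sell 385: 385/485 × $7,053.00 → $5,598.77
After Purchase 3: 364 on hand, pool $5,678.23 (≈ $15.5995 each)
Sale 2, sell 222: 222/364 × $5,678.23 → $3,463.09
Sale 3, sell 70: 70/142 × $2,215.14 → $1,091.97
Total COGS = $5,598.77 + $3,463.09 + $1,091.97 = $10,153.83
Ending inventory (cost pool remaining) = $1,123.17
Check: goods available $11,277.00 = COGS $10,153.83 + ending $1,123.17

COGS = $10,153.83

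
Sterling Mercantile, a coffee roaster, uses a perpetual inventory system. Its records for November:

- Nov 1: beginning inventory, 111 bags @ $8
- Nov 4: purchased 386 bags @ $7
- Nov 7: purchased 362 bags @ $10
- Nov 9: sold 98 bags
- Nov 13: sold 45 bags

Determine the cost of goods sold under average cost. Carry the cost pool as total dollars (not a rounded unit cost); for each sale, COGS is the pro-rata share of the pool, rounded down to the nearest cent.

COGS = $1,200.26

After Nov 1: 111 on hand, pool $888.00 (≈ $8.0000 each)
After Nov 4: 497 on hand, pool $3,590.00 (≈ $7.2233 each)
After Nov 7: 859 on hand, pool $7,210.00 (≈ $8.3935 each)
Nov 9, sell 98: 98/859 × $7,210.00 → $822.56
Nov 13, sell 45: 45/761 × $6,387.44 → $377.70
Total COGS = $822.56 + $377.70 = $1,200.26
Ending inventory (cost pool remaining) = $6,009.74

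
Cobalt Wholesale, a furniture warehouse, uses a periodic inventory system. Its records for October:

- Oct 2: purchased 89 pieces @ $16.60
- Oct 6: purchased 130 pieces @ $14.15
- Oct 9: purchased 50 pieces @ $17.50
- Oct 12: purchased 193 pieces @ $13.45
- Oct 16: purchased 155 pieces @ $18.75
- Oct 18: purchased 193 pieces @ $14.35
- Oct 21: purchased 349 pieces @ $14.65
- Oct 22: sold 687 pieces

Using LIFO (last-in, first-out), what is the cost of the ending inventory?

Oct 22, 687 sold [LIFO — newest first]: 349 @ $14.65 + 193 @ $14.35 + 145 @ $18.75 = $10,601.15
Ending inventory: 89 @ $16.60 + 130 @ $14.15 + 50 @ $17.50 + 193 @ $13.45 + 10 @ $18.75 = $6,975.25
Check: goods available $17,576.40 = COGS $10,601.15 + ending $6,975.25

Ending inventory = $6,975.25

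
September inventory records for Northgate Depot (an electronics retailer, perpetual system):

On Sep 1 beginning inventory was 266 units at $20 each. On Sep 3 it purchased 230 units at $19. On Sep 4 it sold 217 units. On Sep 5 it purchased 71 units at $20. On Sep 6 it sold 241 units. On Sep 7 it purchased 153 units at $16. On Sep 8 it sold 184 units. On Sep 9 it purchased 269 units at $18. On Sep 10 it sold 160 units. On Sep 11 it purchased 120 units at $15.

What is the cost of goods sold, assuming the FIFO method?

COGS = $15,034

Sep 4, 217 sold [FIFO — oldest first]: 217 @ $20 = $4,340
Sep 6, 241 sold [FIFO — oldest first]: 49 @ $20 + 192 @ $19 = $4,628
Sep 8, 184 sold [FIFO — oldest first]: 38 @ $19 + 71 @ $20 + 75 @ $16 = $3,342
Sep 10, 160 sold [FIFO — oldest first]: 78 @ $16 + 82 @ $18 = $2,724
Total COGS = $4,340 + $4,628 + $3,342 + $2,724 = $15,034
Ending inventory: 187 @ $18 + 120 @ $15 = $5,166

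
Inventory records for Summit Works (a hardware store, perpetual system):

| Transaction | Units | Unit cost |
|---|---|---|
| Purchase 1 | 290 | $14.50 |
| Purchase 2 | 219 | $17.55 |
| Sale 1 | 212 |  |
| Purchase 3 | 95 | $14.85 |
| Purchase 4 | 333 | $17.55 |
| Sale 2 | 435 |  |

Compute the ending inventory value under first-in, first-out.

Sale 1 (212) [FIFO — oldest first]: 212 @ $14.50 = $3,074.00
Sale 2 (435) [FIFO — oldest first]: 78 @ $14.50 + 219 @ $17.55 + 95 @ $14.85 + 43 @ $17.55 = $7,139.85
Total COGS = $3,074.00 + $7,139.85 = $10,213.85
Ending inventory: 290 @ $17.55 = $5,089.50

Ending inventory = $5,089.50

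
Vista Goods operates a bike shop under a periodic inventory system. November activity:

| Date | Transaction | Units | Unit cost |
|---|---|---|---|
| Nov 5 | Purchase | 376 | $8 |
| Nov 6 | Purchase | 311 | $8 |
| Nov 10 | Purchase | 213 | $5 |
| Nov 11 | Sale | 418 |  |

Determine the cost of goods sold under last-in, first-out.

Nov 11, 418 sold [LIFO — newest first]: 213 @ $5 + 205 @ $8 = $2,705
Ending inventory: 376 @ $8 + 106 @ $8 = $3,856

COGS = $2,705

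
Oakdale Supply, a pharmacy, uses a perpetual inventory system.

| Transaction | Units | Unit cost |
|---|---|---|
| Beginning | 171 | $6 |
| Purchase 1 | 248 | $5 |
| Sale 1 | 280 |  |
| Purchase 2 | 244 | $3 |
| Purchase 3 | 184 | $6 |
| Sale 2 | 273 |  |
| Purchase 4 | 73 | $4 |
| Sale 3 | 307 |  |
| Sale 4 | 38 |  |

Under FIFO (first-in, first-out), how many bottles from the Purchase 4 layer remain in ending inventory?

Sale 1 (280) [FIFO — oldest first]: 171 @ $6 + 109 @ $5 = $1,571
Sale 2 (273) [FIFO — oldest first]: 139 @ $5 + 134 @ $3 = $1,097
Sale 3 (307) [FIFO — oldest first]: 110 @ $3 + 184 @ $6 + 13 @ $4 = $1,486
Sale 4 (38) [FIFO — oldest first]: 38 @ $4 = $152
Total COGS = $1,571 + $1,097 + $1,486 + $152 = $4,306
Ending inventory: 22 @ $4 = $88

22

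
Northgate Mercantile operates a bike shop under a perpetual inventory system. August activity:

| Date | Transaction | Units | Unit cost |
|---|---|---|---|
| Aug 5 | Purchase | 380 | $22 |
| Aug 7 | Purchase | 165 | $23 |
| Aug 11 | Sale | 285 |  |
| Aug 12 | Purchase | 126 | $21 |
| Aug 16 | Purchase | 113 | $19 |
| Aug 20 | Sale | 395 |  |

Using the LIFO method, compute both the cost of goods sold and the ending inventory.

COGS = $14,660; ending inventory = $2,288

Aug 11, 285 sold [LIFO — newest first]: 165 @ $23 + 120 @ $22 = $6,435
Aug 20, 395 sold [LIFO — newest first]: 113 @ $19 + 126 @ $21 + 156 @ $22 = $8,225
Total COGS = $6,435 + $8,225 = $14,660
Ending inventory: 104 @ $22 = $2,288
Check: goods available $16,948 = COGS $14,660 + ending $2,288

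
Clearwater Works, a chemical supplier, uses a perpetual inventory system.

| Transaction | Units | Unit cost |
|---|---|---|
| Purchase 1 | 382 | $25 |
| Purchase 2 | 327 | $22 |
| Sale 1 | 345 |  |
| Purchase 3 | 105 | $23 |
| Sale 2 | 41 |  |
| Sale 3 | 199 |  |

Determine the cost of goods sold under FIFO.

COGS = $14,016

Sale 1 (345) [FIFO — oldest first]: 345 @ $25 = $8,625
Sale 2 (41) [FIFO — oldest first]: 37 @ $25 + 4 @ $22 = $1,013
Sale 3 (199) [FIFO — oldest first]: 199 @ $22 = $4,378
Total COGS = $8,625 + $1,013 + $4,378 = $14,016
Ending inventory: 124 @ $22 + 105 @ $23 = $5,143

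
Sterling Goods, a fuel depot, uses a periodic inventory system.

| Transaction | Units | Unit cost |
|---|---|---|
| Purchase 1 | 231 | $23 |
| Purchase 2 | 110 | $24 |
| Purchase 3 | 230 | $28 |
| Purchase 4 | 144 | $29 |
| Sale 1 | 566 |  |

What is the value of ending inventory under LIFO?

Ending inventory = $3,427

Sale 1 (566) [LIFO — newest first]: 144 @ $29 + 230 @ $28 + 110 @ $24 + 82 @ $23 = $15,142
Ending inventory: 149 @ $23 = $3,427
Check: goods available $18,569 = COGS $15,142 + ending $3,427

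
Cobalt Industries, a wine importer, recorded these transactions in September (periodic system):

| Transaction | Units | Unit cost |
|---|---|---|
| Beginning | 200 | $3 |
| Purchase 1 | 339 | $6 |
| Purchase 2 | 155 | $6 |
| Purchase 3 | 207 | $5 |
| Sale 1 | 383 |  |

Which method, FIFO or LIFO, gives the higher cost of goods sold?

FIFO COGS: 200 @ $3 + 183 @ $6 = $1,698
LIFO COGS: 207 @ $5 + 155 @ $6 + 21 @ $6 = $2,091

LIFO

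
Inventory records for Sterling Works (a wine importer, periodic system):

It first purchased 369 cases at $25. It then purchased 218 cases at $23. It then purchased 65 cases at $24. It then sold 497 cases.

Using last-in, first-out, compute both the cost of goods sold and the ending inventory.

Sale 1 (497) [LIFO — newest first]: 65 @ $24 + 218 @ $23 + 214 @ $25 = $11,924
Ending inventory: 155 @ $25 = $3,875
Check: goods available $15,799 = COGS $11,924 + ending $3,875

COGS = $11,924; ending inventory = $3,875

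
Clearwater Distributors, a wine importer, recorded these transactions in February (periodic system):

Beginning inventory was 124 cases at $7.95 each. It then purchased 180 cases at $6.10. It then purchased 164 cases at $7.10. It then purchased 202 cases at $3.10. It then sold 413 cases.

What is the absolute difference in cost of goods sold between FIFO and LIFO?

FIFO COGS: 124 @ $7.95 + 180 @ $6.10 + 109 @ $7.10 = $2,857.70
LIFO COGS: 202 @ $3.10 + 164 @ $7.10 + 47 @ $6.10 = $2,077.30
Difference = |$2,857.70 − $2,077.30| = $780.40

$780.40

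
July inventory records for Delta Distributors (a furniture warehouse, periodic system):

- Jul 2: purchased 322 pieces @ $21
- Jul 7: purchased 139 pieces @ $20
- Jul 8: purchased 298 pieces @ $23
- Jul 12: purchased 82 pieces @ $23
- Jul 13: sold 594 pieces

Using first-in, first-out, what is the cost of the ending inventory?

Jul 13, 594 sold [FIFO — oldest first]: 322 @ $21 + 139 @ $20 + 133 @ $23 = $12,601
Ending inventory: 165 @ $23 + 82 @ $23 = $5,681

Ending inventory = $5,681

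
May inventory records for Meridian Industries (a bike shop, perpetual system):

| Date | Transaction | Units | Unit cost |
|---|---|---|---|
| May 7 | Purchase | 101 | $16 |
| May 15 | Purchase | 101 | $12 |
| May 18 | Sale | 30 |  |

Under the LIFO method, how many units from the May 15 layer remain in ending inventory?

May 18, 30 sold [LIFO — newest first]: 30 @ $12 = $360
Ending inventory: 101 @ $16 + 71 @ $12 = $2,468

71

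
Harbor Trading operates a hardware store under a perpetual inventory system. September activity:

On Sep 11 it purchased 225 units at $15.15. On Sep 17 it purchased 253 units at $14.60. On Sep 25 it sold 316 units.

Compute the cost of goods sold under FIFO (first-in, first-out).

Sep 25, 316 sold [FIFO — oldest first]: 225 @ $15.15 + 91 @ $14.60 = $4,737.35
Ending inventory: 162 @ $14.60 = $2,365.20

COGS = $4,737.35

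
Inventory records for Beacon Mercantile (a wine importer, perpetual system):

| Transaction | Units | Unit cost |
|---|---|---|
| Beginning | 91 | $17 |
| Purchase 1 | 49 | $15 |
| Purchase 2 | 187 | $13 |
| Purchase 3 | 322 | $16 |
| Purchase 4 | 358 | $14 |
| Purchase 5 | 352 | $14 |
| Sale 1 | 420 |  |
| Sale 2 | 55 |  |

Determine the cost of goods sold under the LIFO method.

Sale 1 (420) [LIFO — newest first]: 352 @ $14 + 68 @ $14 = $5,880
Sale 2 (55) [LIFO — newest first]: 55 @ $14 = $770
Total COGS = $5,880 + $770 = $6,650
Ending inventory: 91 @ $17 + 49 @ $15 + 187 @ $13 + 322 @ $16 + 235 @ $14 = $13,155
Check: goods available $19,805 = COGS $6,650 + ending $13,155

COGS = $6,650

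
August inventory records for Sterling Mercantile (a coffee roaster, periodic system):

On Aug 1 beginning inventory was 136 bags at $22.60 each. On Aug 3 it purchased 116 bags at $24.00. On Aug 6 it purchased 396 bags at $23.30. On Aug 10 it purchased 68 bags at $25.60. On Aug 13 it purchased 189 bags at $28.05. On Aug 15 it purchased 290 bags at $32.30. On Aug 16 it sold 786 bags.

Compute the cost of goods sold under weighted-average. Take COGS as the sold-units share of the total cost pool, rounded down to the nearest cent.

COGS = $20,714.65

Aug 16, sell 786: 786/1195 × $31,493.65 → $20,714.65
Ending inventory (cost pool remaining) = $10,779.00
Check: goods available $31,493.65 = COGS $20,714.65 + ending $10,779.00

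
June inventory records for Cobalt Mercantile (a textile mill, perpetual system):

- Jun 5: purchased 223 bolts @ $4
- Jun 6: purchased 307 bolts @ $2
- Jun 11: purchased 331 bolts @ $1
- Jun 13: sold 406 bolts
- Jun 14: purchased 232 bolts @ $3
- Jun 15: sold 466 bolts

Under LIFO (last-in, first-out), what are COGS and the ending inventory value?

COGS = $1,649; ending inventory = $884

Jun 13, 406 sold [LIFO — newest first]: 331 @ $1 + 75 @ $2 = $481
Jun 15, 466 sold [LIFO — newest first]: 232 @ $3 + 232 @ $2 + 2 @ $4 = $1,168
Total COGS = $481 + $1,168 = $1,649
Ending inventory: 221 @ $4 = $884
Check: goods available $2,533 = COGS $1,649 + ending $884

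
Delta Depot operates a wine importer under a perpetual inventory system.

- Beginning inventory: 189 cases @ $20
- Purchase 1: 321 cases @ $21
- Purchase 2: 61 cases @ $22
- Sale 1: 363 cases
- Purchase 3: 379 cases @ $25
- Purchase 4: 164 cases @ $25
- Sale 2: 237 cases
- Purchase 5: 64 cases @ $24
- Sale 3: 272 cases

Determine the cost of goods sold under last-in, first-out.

Sale 1 (363) [LIFO — newest first]: 61 @ $22 + 302 @ $21 = $7,684
Sale 2 (237) [LIFO — newest first]: 164 @ $25 + 73 @ $25 = $5,925
Sale 3 (272) [LIFO — newest first]: 64 @ $24 + 208 @ $25 = $6,736
Total COGS = $7,684 + $5,925 + $6,736 = $20,345
Ending inventory: 189 @ $20 + 19 @ $21 + 98 @ $25 = $6,629

COGS = $20,345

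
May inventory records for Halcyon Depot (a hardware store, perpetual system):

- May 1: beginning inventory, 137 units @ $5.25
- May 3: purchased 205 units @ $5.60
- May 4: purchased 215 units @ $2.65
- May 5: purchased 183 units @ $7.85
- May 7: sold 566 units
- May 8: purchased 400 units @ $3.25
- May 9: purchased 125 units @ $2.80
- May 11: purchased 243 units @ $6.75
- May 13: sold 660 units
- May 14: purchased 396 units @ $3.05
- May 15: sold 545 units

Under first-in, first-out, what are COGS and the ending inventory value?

May 7, 566 sold [FIFO — oldest first]: 137 @ $5.25 + 205 @ $5.60 + 215 @ $2.65 + 9 @ $7.85 = $2,507.65
May 13, 660 sold [FIFO — oldest first]: 174 @ $7.85 + 400 @ $3.25 + 86 @ $2.80 = $2,906.70
May 15, 545 sold [FIFO — oldest first]: 39 @ $2.80 + 243 @ $6.75 + 263 @ $3.05 = $2,551.60
Total COGS = $2,507.65 + $2,906.70 + $2,551.60 = $7,965.95
Ending inventory: 133 @ $3.05 = $405.65
Check: goods available $8,371.60 = COGS $7,965.95 + ending $405.65

COGS = $7,965.95; ending inventory = $405.65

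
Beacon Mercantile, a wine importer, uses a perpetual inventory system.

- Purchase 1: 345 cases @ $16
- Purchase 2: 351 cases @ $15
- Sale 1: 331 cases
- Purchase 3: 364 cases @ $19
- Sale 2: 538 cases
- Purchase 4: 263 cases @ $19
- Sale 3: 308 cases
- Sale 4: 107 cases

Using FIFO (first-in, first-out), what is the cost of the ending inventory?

Ending inventory = $741

Sale 1 (331) [FIFO — oldest first]: 331 @ $16 = $5,296
Sale 2 (538) [FIFO — oldest first]: 14 @ $16 + 351 @ $15 + 173 @ $19 = $8,776
Sale 3 (308) [FIFO — oldest first]: 191 @ $19 + 117 @ $19 = $5,852
Sale 4 (107) [FIFO — oldest first]: 107 @ $19 = $2,033
Total COGS = $5,296 + $8,776 + $5,852 + $2,033 = $21,957
Ending inventory: 39 @ $19 = $741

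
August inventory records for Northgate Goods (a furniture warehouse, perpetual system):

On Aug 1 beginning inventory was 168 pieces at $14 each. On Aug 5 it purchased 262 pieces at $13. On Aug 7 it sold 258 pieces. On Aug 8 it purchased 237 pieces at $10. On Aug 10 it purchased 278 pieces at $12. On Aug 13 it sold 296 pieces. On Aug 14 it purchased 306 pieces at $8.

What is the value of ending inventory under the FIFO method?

Aug 7, 258 sold [FIFO — oldest first]: 168 @ $14 + 90 @ $13 = $3,522
Aug 13, 296 sold [FIFO — oldest first]: 172 @ $13 + 124 @ $10 = $3,476
Total COGS = $3,522 + $3,476 = $6,998
Ending inventory: 113 @ $10 + 278 @ $12 + 306 @ $8 = $6,914
Check: goods available $13,912 = COGS $6,998 + ending $6,914

Ending inventory = $6,914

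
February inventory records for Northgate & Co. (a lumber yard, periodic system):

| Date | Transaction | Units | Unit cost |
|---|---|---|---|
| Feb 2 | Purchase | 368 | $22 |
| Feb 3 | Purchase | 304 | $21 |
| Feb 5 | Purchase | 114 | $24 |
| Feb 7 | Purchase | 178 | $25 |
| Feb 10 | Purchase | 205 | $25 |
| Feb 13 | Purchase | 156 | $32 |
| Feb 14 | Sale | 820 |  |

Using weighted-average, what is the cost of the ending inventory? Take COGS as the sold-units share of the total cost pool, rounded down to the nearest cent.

Ending inventory = $12,113.53

Feb 14, sell 820: 820/1325 × $31,783.00 → $19,669.47
Ending inventory (cost pool remaining) = $12,113.53
Check: goods available $31,783.00 = COGS $19,669.47 + ending $12,113.53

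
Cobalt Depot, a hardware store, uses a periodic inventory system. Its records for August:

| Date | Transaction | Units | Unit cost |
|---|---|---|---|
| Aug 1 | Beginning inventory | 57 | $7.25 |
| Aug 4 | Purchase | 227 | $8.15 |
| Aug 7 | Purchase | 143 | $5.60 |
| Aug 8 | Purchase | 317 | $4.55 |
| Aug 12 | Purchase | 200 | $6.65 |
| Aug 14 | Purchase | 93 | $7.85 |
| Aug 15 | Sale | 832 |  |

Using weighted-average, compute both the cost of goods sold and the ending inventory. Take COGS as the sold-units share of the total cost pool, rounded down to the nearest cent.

COGS = $5,268.39; ending inventory = $1,298.11

Aug 15, sell 832: 832/1037 × $6,566.50 → $5,268.39
Ending inventory (cost pool remaining) = $1,298.11
Check: goods available $6,566.50 = COGS $5,268.39 + ending $1,298.11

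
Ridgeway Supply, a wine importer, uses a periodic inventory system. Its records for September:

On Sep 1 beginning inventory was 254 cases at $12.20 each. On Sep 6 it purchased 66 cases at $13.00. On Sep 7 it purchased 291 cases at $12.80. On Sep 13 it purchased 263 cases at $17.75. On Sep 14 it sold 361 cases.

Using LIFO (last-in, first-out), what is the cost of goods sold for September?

Sep 14, 361 sold [LIFO — newest first]: 263 @ $17.75 + 98 @ $12.80 = $5,922.65
Ending inventory: 254 @ $12.20 + 66 @ $13.00 + 193 @ $12.80 = $6,427.20
Check: goods available $12,349.85 = COGS $5,922.65 + ending $6,427.20

COGS = $5,922.65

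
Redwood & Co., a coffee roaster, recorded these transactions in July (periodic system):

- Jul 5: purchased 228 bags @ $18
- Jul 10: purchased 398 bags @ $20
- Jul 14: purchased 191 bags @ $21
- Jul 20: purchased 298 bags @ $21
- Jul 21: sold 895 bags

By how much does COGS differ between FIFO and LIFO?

FIFO COGS: 228 @ $18 + 398 @ $20 + 191 @ $21 + 78 @ $21 = $17,713
LIFO COGS: 298 @ $21 + 191 @ $21 + 398 @ $20 + 8 @ $18 = $18,373
Difference = |$17,713 − $18,373| = $660

$660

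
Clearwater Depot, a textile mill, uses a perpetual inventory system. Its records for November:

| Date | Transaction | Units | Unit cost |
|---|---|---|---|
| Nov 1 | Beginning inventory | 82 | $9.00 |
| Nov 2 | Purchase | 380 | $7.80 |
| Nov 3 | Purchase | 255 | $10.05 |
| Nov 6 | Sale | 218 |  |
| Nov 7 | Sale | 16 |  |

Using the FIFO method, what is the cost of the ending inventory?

Ending inventory = $4,341.15

Nov 6, 218 sold [FIFO — oldest first]: 82 @ $9.00 + 136 @ $7.80 = $1,798.80
Nov 7, 16 sold [FIFO — oldest first]: 16 @ $7.80 = $124.80
Total COGS = $1,798.80 + $124.80 = $1,923.60
Ending inventory: 228 @ $7.80 + 255 @ $10.05 = $4,341.15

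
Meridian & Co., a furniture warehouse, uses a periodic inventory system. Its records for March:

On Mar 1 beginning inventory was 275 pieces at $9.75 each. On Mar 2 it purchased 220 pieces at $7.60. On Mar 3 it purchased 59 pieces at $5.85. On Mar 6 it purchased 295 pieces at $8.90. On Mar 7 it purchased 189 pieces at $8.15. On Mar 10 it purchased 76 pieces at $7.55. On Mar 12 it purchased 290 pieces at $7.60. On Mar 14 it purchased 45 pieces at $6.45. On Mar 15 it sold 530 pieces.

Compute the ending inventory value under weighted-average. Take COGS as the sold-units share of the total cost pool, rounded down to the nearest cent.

Ending inventory = $7,567.83

Mar 15, sell 530: 530/1449 × $11,932.30 → $4,364.47
Ending inventory (cost pool remaining) = $7,567.83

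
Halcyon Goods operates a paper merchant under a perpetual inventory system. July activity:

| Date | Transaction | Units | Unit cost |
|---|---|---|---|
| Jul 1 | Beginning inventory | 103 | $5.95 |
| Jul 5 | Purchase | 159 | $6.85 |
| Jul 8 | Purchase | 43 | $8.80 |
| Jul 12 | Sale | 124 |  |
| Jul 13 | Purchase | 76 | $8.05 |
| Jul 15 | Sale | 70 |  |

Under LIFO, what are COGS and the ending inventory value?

COGS = $1,496.75; ending inventory = $1,195.45

Jul 12, 124 sold [LIFO — newest first]: 43 @ $8.80 + 81 @ $6.85 = $933.25
Jul 15, 70 sold [LIFO — newest first]: 70 @ $8.05 = $563.50
Total COGS = $933.25 + $563.50 = $1,496.75
Ending inventory: 103 @ $5.95 + 78 @ $6.85 + 6 @ $8.05 = $1,195.45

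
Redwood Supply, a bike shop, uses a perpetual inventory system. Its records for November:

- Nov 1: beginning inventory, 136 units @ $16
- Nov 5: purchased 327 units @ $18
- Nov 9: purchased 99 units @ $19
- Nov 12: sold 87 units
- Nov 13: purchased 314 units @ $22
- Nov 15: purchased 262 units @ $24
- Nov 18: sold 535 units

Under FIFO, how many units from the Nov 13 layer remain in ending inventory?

Nov 12, 87 sold [FIFO — oldest first]: 87 @ $16 = $1,392
Nov 18, 535 sold [FIFO — oldest first]: 49 @ $16 + 327 @ $18 + 99 @ $19 + 60 @ $22 = $9,871
Total COGS = $1,392 + $9,871 = $11,263
Ending inventory: 254 @ $22 + 262 @ $24 = $11,876

254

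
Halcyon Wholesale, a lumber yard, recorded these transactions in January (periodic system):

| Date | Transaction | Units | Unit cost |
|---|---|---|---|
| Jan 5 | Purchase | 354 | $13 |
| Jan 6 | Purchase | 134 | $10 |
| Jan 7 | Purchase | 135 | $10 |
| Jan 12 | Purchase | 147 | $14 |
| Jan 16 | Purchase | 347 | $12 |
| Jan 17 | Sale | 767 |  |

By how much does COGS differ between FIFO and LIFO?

FIFO COGS: 354 @ $13 + 134 @ $10 + 135 @ $10 + 144 @ $14 = $9,308
LIFO COGS: 347 @ $12 + 147 @ $14 + 135 @ $10 + 134 @ $10 + 4 @ $13 = $8,964
Difference = |$9,308 − $8,964| = $344

$344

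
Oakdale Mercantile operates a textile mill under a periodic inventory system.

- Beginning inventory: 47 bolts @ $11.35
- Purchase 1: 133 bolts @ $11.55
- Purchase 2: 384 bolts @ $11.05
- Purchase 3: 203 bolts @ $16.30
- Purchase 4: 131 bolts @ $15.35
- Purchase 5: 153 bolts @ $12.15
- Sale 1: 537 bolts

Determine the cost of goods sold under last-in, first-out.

COGS = $7,731.20

Sale 1 (537) [LIFO — newest first]: 153 @ $12.15 + 131 @ $15.35 + 203 @ $16.30 + 50 @ $11.05 = $7,731.20
Ending inventory: 47 @ $11.35 + 133 @ $11.55 + 334 @ $11.05 = $5,760.30
Check: goods available $13,491.50 = COGS $7,731.20 + ending $5,760.30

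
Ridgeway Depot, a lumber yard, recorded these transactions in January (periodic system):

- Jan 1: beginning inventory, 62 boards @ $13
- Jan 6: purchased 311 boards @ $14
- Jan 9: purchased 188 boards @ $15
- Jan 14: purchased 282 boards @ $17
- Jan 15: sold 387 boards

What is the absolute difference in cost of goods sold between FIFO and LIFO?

$999

FIFO COGS: 62 @ $13 + 311 @ $14 + 14 @ $15 = $5,370
LIFO COGS: 282 @ $17 + 105 @ $15 = $6,369
Difference = |$5,370 − $6,369| = $999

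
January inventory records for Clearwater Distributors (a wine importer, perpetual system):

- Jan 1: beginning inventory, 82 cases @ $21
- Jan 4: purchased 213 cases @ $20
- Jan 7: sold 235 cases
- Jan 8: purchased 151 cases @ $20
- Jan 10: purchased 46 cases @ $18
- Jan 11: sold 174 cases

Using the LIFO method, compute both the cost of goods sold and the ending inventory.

Jan 7, 235 sold [LIFO — newest first]: 213 @ $20 + 22 @ $21 = $4,722
Jan 11, 174 sold [LIFO — newest first]: 46 @ $18 + 128 @ $20 = $3,388
Total COGS = $4,722 + $3,388 = $8,110
Ending inventory: 60 @ $21 + 23 @ $20 = $1,720
Check: goods available $9,830 = COGS $8,110 + ending $1,720

COGS = $8,110; ending inventory = $1,720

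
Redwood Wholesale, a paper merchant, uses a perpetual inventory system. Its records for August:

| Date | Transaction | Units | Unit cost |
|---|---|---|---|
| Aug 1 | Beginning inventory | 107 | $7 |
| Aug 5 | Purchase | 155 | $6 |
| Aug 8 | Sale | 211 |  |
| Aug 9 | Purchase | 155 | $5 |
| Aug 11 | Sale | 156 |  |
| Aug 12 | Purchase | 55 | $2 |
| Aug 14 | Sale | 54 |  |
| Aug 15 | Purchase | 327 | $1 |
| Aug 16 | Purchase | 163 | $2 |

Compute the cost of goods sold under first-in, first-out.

COGS = $2,462

Aug 8, 211 sold [FIFO — oldest first]: 107 @ $7 + 104 @ $6 = $1,373
Aug 11, 156 sold [FIFO — oldest first]: 51 @ $6 + 105 @ $5 = $831
Aug 14, 54 sold [FIFO — oldest first]: 50 @ $5 + 4 @ $2 = $258
Total COGS = $1,373 + $831 + $258 = $2,462
Ending inventory: 51 @ $2 + 327 @ $1 + 163 @ $2 = $755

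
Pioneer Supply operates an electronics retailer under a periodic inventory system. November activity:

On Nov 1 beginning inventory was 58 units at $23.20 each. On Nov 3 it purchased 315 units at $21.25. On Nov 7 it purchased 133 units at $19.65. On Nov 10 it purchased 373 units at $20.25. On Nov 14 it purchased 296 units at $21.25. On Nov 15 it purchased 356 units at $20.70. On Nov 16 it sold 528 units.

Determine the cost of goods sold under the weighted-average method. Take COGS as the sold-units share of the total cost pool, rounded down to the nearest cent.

Nov 16, sell 528: 528/1531 × $31,865.25 → $10,989.45
Ending inventory (cost pool remaining) = $20,875.80

COGS = $10,989.45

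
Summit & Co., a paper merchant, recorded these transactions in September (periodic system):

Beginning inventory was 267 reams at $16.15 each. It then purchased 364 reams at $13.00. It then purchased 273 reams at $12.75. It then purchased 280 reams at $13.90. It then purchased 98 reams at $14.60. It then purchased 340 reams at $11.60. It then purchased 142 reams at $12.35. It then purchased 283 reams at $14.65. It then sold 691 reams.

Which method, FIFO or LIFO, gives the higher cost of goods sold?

FIFO COGS: 267 @ $16.15 + 364 @ $13.00 + 60 @ $12.75 = $9,809.05
LIFO COGS: 283 @ $14.65 + 142 @ $12.35 + 266 @ $11.60 = $8,985.25

FIFO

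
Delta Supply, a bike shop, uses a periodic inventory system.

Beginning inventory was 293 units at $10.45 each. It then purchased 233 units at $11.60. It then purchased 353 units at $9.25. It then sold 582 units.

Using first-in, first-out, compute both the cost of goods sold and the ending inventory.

Sale 1 (582) [FIFO — oldest first]: 293 @ $10.45 + 233 @ $11.60 + 56 @ $9.25 = $6,282.65
Ending inventory: 297 @ $9.25 = $2,747.25

COGS = $6,282.65; ending inventory = $2,747.25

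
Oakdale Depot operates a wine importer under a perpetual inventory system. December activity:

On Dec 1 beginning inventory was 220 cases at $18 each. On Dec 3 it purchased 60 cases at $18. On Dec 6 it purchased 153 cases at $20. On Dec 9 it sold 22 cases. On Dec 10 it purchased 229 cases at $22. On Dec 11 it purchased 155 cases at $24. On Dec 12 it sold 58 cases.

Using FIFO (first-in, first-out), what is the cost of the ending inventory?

Dec 9, 22 sold [FIFO — oldest first]: 22 @ $18 = $396
Dec 12, 58 sold [FIFO — oldest first]: 58 @ $18 = $1,044
Total COGS = $396 + $1,044 = $1,440
Ending inventory: 140 @ $18 + 60 @ $18 + 153 @ $20 + 229 @ $22 + 155 @ $24 = $15,418
Check: goods available $16,858 = COGS $1,440 + ending $15,418

Ending inventory = $15,418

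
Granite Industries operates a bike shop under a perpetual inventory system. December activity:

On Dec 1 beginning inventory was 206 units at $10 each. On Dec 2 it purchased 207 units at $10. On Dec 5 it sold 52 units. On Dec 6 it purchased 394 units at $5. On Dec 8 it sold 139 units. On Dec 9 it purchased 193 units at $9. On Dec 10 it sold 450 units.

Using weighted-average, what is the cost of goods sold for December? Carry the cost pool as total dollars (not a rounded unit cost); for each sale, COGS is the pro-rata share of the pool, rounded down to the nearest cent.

COGS = $5,045.90

After Dec 1: 206 on hand, pool $2,060.00 (≈ $10.0000 each)
After Dec 2: 413 on hand, pool $4,130.00 (≈ $10.0000 each)
Dec 5, sell 52: 52/413 × $4,130.00 → $520.00
After Dec 6: 755 on hand, pool $5,580.00 (≈ $7.3907 each)
Dec 8, sell 139: 139/755 × $5,580.00 → $1,027.31
After Dec 9: 809 on hand, pool $6,289.69 (≈ $7.7746 each)
Dec 10, sell 450: 450/809 × $6,289.69 → $3,498.59
Total COGS = $520.00 + $1,027.31 + $3,498.59 = $5,045.90
Ending inventory (cost pool remaining) = $2,791.10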